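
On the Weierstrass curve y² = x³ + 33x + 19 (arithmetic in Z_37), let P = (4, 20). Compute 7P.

(3, 16)

Double-and-add on 7 = (111)₂. Start with P = (4, 20) for the leading 1-bit.
double: tangent at (4, 20): λ = (3·4² + 33)/(2·20) ≡ 7/3. 3⁻¹ ≡ 25 (mod 37), so λ ≡ 7·25 ≡ 27.
  x = λ² - 4 - 4 = 729 - 8 ≡ 18; y = λ·(4 - 18) - 20 ≡ 9. → (18, 9)
add P: (18, 9) + (4, 20). λ = (20 - 9)/(4 - 18) ≡ 11/23 mod 37. 23⁻¹ ≡ 29 (mod 37) since 23·29 = 667 ≡ 1, so λ ≡ 23.
  x = λ² - 18 - 4 = 529 - 22 ≡ 26; y = λ·(18 - 26) - 9 ≡ 29. → (26, 29)
double: tangent at (26, 29): λ = (3·26² + 33)/(2·29) ≡ 26/21. 21⁻¹ ≡ 30 (mod 37), so λ ≡ 26·30 ≡ 3.
  x = λ² - 26 - 26 = 9 - 52 ≡ 31; y = λ·(26 - 31) - 29 ≡ 30. → (31, 30)
add P: (31, 30) + (4, 20). λ = (20 - 30)/(4 - 31) ≡ 27/10 mod 37. 10⁻¹ ≡ 26 (mod 37), so λ ≡ 36.
  x = λ² - 31 - 4 = 1296 - 35 ≡ 3; y = λ·(31 - 3) - 30 ≡ 16. → (3, 16)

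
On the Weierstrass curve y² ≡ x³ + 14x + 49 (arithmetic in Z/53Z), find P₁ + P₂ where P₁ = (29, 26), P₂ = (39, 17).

(29, 26) + (39, 17). λ = (17 - 26)/(39 - 29) ≡ 44/10 mod 53. 10⁻¹ ≡ 16 (mod 53), so λ ≡ 15.
  x = λ² - 29 - 39 = 225 - 68 ≡ 51; y = λ·(29 - 51) - 26 ≡ 15. → (51, 15)

(51, 15)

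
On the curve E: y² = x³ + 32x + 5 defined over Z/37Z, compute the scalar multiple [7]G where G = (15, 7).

(2, 22)

Repeated addition: build up to 7G.
2G: tangent at (15, 7): λ = (3·15² + 32)/(2·7) ≡ 4/14. 14⁻¹ ≡ 8 (mod 37), so λ ≡ 4·8 ≡ 32.
  x = λ² - 15 - 15 = 1024 - 30 ≡ 32; y = λ·(15 - 32) - 7 ≡ 4. → (32, 4)
3G: (32, 4) + (15, 7). λ = (7 - 4)/(15 - 32) ≡ 3/20 mod 37. 20⁻¹ ≡ 13 (mod 37) since 20·13 = 260 ≡ 1, so λ ≡ 2.
  x = λ² - 32 - 15 = 4 - 47 ≡ 31; y = λ·(32 - 31) - 4 ≡ 35. → (31, 35)
4G: (31, 35) + (15, 7). λ = (7 - 35)/(15 - 31) ≡ 9/21 mod 37. 21⁻¹ ≡ 30 (mod 37) since 21·30 = 630 ≡ 1, so λ ≡ 11.
  x = λ² - 31 - 15 = 121 - 46 ≡ 1; y = λ·(31 - 1) - 35 ≡ 36. → (1, 36)
5G: (1, 36) + (15, 7). λ = (7 - 36)/(15 - 1) ≡ 8/14 mod 37. 14⁻¹ ≡ 8 (mod 37), so λ ≡ 27.
  x = λ² - 1 - 15 = 729 - 16 ≡ 10; y = λ·(1 - 10) - 36 ≡ 17. → (10, 17)
6G: (10, 17) + (15, 7). λ = (7 - 17)/(15 - 10) ≡ 27/5 mod 37. 5⁻¹ ≡ 15 (mod 37), so λ ≡ 35.
  x = λ² - 10 - 15 = 1225 - 25 ≡ 16; y = λ·(10 - 16) - 17 ≡ 32. → (16, 32)
7G: (16, 32) + (15, 7). λ = (7 - 32)/(15 - 16) ≡ 12/36 mod 37. 36⁻¹ ≡ 36 (mod 37), so λ ≡ 25.
  x = λ² - 16 - 15 = 625 - 31 ≡ 2; y = λ·(16 - 2) - 32 ≡ 22. → (2, 22)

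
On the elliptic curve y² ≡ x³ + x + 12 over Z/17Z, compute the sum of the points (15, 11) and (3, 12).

(14, 13)

(15, 11) + (3, 12). λ = (12 - 11)/(3 - 15) ≡ 1/5 mod 17. 5⁻¹ ≡ 7 (mod 17), so λ ≡ 7.
  x = λ² - 15 - 3 = 49 - 18 ≡ 14; y = λ·(15 - 14) - 11 ≡ 13. → (14, 13)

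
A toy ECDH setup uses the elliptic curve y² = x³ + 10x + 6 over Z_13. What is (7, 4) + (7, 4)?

tangent at (7, 4): λ = (3·7² + 10)/(2·4) ≡ 1/8. 8⁻¹ ≡ 5 (mod 13), so λ ≡ 1·5 ≡ 5.
  x = λ² - 7 - 7 = 25 - 14 ≡ 11; y = λ·(7 - 11) - 4 ≡ 2. → (11, 2)

(11, 2)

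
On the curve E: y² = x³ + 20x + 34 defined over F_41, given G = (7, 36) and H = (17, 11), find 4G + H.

First 4G:
Repeated addition: build up to 4G.
2G: tangent at (7, 36): λ = (3·7² + 20)/(2·36) ≡ 3/31. 31⁻¹ ≡ 4 (mod 41) since 31·4 = 124 ≡ 1, so λ ≡ 3·4 ≡ 12.
  x = λ² - 7 - 7 = 144 - 14 ≡ 7; y = λ·(7 - 7) - 36 ≡ 5. → (7, 5)
3G: (7, 5) + (7, 36): same x and y₁ ≡ -y₂, so the sum is ∞.
4G: ∞ + (7, 36) = (7, 36) (identity).
4G = (7, 36).
Finally 4G + H:
(7, 36) + (17, 11). λ = (11 - 36)/(17 - 7) ≡ 16/10 mod 41. 10⁻¹ ≡ 37 (mod 41), so λ ≡ 18.
  x = λ² - 7 - 17 = 324 - 24 ≡ 13; y = λ·(7 - 13) - 36 ≡ 20. → (13, 20)

(13, 20)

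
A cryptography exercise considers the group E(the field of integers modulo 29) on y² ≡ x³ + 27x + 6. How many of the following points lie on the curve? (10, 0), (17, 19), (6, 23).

3

(10, 0): 0² ≡ 0, rhs ≡ 0 → on.
(17, 19): 19² ≡ 13, rhs ≡ 13 → on.
(6, 23): 23² ≡ 7, rhs ≡ 7 → on.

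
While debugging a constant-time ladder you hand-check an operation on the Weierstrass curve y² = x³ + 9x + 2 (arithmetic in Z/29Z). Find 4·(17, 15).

(9, 0)

Write Q = (17, 15).
Double-and-add on 4 = (100)₂. Start with Q = (17, 15) for the leading 1-bit.
double: tangent at (17, 15): λ = (3·17² + 9)/(2·15) ≡ 6/1. 1⁻¹ ≡ 1 (mod 29), so λ ≡ 6·1 ≡ 6.
  x = λ² - 17 - 17 = 36 - 34 ≡ 2; y = λ·(17 - 2) - 15 ≡ 17. → (2, 17)
double: tangent at (2, 17): λ = (3·2² + 9)/(2·17) ≡ 21/5. 5⁻¹ ≡ 6 (mod 29), so λ ≡ 21·6 ≡ 10.
  x = λ² - 2 - 2 = 100 - 4 ≡ 9; y = λ·(2 - 9) - 17 ≡ 0. → (9, 0)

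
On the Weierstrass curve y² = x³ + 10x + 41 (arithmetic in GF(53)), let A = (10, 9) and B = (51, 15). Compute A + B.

(32, 2)

(10, 9) + (51, 15). λ = (15 - 9)/(51 - 10) ≡ 6/41 mod 53. 41⁻¹ ≡ 22 (mod 53), so λ ≡ 26.
  x = λ² - 10 - 51 = 676 - 61 ≡ 32; y = λ·(10 - 32) - 9 ≡ 2. → (32, 2)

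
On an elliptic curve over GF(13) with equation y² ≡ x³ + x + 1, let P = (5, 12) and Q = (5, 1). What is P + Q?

The two points share x = 5 and their y-coordinates satisfy 12 + 1 ≡ 0 (mod 13), so they are inverses. Their sum is the point at infinity.

O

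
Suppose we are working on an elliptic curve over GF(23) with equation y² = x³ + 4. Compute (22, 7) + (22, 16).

O

The two points share x = 22 and their y-coordinates satisfy 7 + 16 ≡ 0 (mod 23), so they are inverses. Their sum is O.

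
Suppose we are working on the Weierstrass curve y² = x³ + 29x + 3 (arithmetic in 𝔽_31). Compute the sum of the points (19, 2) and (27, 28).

(13, 2)

(19, 2) + (27, 28). λ = (28 - 2)/(27 - 19) ≡ 26/8 mod 31. 8⁻¹ ≡ 4 (mod 31) since 8·4 = 32 ≡ 1, so λ ≡ 11.
  x = λ² - 19 - 27 = 121 - 46 ≡ 13; y = λ·(19 - 13) - 2 ≡ 2. → (13, 2)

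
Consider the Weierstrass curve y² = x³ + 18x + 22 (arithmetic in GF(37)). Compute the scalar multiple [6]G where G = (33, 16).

(9, 5)

Double-and-add on 6 = (110)₂. Start with G = (33, 16) for the leading 1-bit.
double: tangent at (33, 16): λ = (3·33² + 18)/(2·16) ≡ 29/32. 32⁻¹ ≡ 22 (mod 37), so λ ≡ 29·22 ≡ 9.
  x = λ² - 33 - 33 = 81 - 66 ≡ 15; y = λ·(33 - 15) - 16 ≡ 35. → (15, 35)
add G: (15, 35) + (33, 16). λ = (16 - 35)/(33 - 15) ≡ 18/18 mod 37. 18⁻¹ ≡ 35 (mod 37), so λ ≡ 1.
  x = λ² - 15 - 33 = 1 - 48 ≡ 27; y = λ·(15 - 27) - 35 ≡ 27. → (27, 27)
double: tangent at (27, 27): λ = (3·27² + 18)/(2·27) ≡ 22/17. 17⁻¹ ≡ 24 (mod 37) since 17·24 = 408 ≡ 1, so λ ≡ 22·24 ≡ 10.
  x = λ² - 27 - 27 = 100 - 54 ≡ 9; y = λ·(27 - 9) - 27 ≡ 5. → (9, 5)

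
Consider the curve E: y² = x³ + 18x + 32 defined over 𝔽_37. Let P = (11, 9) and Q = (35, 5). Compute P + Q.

(11, 9) + (35, 5). λ = (5 - 9)/(35 - 11) ≡ 33/24 mod 37. 24⁻¹ ≡ 17 (mod 37) since 24·17 = 408 ≡ 1, so λ ≡ 6.
  x = λ² - 11 - 35 = 36 - 46 ≡ 27; y = λ·(11 - 27) - 9 ≡ 6. → (27, 6)

(27, 6)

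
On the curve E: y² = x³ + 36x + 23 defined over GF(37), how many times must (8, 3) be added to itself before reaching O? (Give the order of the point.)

2P: tangent at (8, 3): λ = (3·8² + 36)/(2·3) ≡ 6/6. 6⁻¹ ≡ 31 (mod 37), so λ ≡ 6·31 ≡ 1.
  x = λ² - 8 - 8 = 1 - 16 ≡ 22; y = λ·(8 - 22) - 3 ≡ 20. → (22, 20)
3P: (22, 20) + (8, 3). λ = (3 - 20)/(8 - 22) ≡ 20/23 mod 37. 23⁻¹ ≡ 29 (mod 37) since 23·29 = 667 ≡ 1, so λ ≡ 25.
  x = λ² - 22 - 8 = 625 - 30 ≡ 3; y = λ·(22 - 3) - 20 ≡ 11. → (3, 11)
4P: (3, 11) + (8, 3). λ = (3 - 11)/(8 - 3) ≡ 29/5 mod 37. 5⁻¹ ≡ 15 (mod 37) since 5·15 = 75 ≡ 1, so λ ≡ 28.
  x = λ² - 3 - 8 = 784 - 11 ≡ 33; y = λ·(3 - 33) - 11 ≡ 0. → (33, 0)
5P: (33, 0) + (8, 3). λ = (3 - 0)/(8 - 33) ≡ 3/12 mod 37. 12⁻¹ ≡ 34 (mod 37), so λ ≡ 28.
  x = λ² - 33 - 8 = 784 - 41 ≡ 3; y = λ·(33 - 3) - 0 ≡ 26. → (3, 26)
6P: (3, 26) + (8, 3). λ = (3 - 26)/(8 - 3) ≡ 14/5 mod 37. 5⁻¹ ≡ 15 (mod 37) since 5·15 = 75 ≡ 1, so λ ≡ 25.
  x = λ² - 3 - 8 = 625 - 11 ≡ 22; y = λ·(3 - 22) - 26 ≡ 17. → (22, 17)
7P: (22, 17) + (8, 3). λ = (3 - 17)/(8 - 22) ≡ 23/23 mod 37. 23⁻¹ ≡ 29 (mod 37), so λ ≡ 1.
  x = λ² - 22 - 8 = 1 - 30 ≡ 8; y = λ·(22 - 8) - 17 ≡ 34. → (8, 34)
8P: (8, 34) + (8, 3): same x and y₁ ≡ -y₂, so the sum is O.
8P = O, so the order is 8.

8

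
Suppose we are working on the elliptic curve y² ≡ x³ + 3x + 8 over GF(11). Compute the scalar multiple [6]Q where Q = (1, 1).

Repeated addition: build up to 6Q.
2Q: tangent at (1, 1): λ = (3·1² + 3)/(2·1) ≡ 6/2. 2⁻¹ ≡ 6 (mod 11), so λ ≡ 6·6 ≡ 3.
  x = λ² - 1 - 1 = 9 - 2 ≡ 7; y = λ·(1 - 7) - 1 ≡ 3. → (7, 3)
3Q: (7, 3) + (1, 1). λ = (1 - 3)/(1 - 7) ≡ 9/5 mod 11. 5⁻¹ ≡ 9 (mod 11) since 5·9 = 45 ≡ 1, so λ ≡ 4.
  x = λ² - 7 - 1 = 16 - 8 ≡ 8; y = λ·(7 - 8) - 3 ≡ 4. → (8, 4)
4Q: (8, 4) + (1, 1). λ = (1 - 4)/(1 - 8) ≡ 8/4 mod 11. 4⁻¹ ≡ 3 (mod 11) since 4·3 = 12 ≡ 1, so λ ≡ 2.
  x = λ² - 8 - 1 = 4 - 9 ≡ 6; y = λ·(8 - 6) - 4 ≡ 0. → (6, 0)
5Q: (6, 0) + (1, 1). λ = (1 - 0)/(1 - 6) ≡ 1/6 mod 11. 6⁻¹ ≡ 2 (mod 11), so λ ≡ 2.
  x = λ² - 6 - 1 = 4 - 7 ≡ 8; y = λ·(6 - 8) - 0 ≡ 7. → (8, 7)
6Q: (8, 7) + (1, 1). λ = (1 - 7)/(1 - 8) ≡ 5/4 mod 11. 4⁻¹ ≡ 3 (mod 11), so λ ≡ 4.
  x = λ² - 8 - 1 = 16 - 9 ≡ 7; y = λ·(8 - 7) - 7 ≡ 8. → (7, 8)

(7, 8)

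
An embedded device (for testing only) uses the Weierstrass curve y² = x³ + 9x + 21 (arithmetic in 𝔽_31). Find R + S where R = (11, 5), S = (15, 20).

(11, 5) + (15, 20). λ = (20 - 5)/(15 - 11) ≡ 15/4 mod 31. 4⁻¹ ≡ 8 (mod 31) since 4·8 = 32 ≡ 1, so λ ≡ 27.
  x = λ² - 11 - 15 = 729 - 26 ≡ 21; y = λ·(11 - 21) - 5 ≡ 4. → (21, 4)

(21, 4)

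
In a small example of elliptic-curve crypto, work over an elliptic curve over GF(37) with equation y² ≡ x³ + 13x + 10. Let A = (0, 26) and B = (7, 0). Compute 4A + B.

(7, 0)

First 4A:
Double-and-add on 4 = (100)₂. Start with A = (0, 26) for the leading 1-bit.
double: tangent at (0, 26): λ = (3·0² + 13)/(2·26) ≡ 13/15. 15⁻¹ ≡ 5 (mod 37), so λ ≡ 13·5 ≡ 28.
  x = λ² - 0 - 0 = 784 - 0 ≡ 7; y = λ·(0 - 7) - 26 ≡ 0. → (7, 0)
double: (7, 0) + (7, 0): same x and y₁ ≡ -y₂, so the sum is the point at infinity.
4A = the point at infinity.
Finally 4A + B:
the point at infinity + (7, 0) = (7, 0) (identity).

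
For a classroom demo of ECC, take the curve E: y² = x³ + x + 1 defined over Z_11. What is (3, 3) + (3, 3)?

tangent at (3, 3): λ = (3·3² + 1)/(2·3) ≡ 6/6. 6⁻¹ ≡ 2 (mod 11), so λ ≡ 6·2 ≡ 1.
  x = λ² - 3 - 3 = 1 - 6 ≡ 6; y = λ·(3 - 6) - 3 ≡ 5. → (6, 5)

(6, 5)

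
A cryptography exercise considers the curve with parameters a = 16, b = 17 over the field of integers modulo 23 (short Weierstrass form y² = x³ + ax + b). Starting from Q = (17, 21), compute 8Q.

Repeated addition: build up to 8Q.
2Q: tangent at (17, 21): λ = (3·17² + 16)/(2·21) ≡ 9/19. 19⁻¹ ≡ 17 (mod 23), so λ ≡ 9·17 ≡ 15.
  x = λ² - 17 - 17 = 225 - 34 ≡ 7; y = λ·(17 - 7) - 21 ≡ 14. → (7, 14)
3Q: (7, 14) + (17, 21). λ = (21 - 14)/(17 - 7) ≡ 7/10 mod 23. 10⁻¹ ≡ 7 (mod 23), so λ ≡ 3.
  x = λ² - 7 - 17 = 9 - 24 ≡ 8; y = λ·(7 - 8) - 14 ≡ 6. → (8, 6)
4Q: (8, 6) + (17, 21). λ = (21 - 6)/(17 - 8) ≡ 15/9 mod 23. 9⁻¹ ≡ 18 (mod 23), so λ ≡ 17.
  x = λ² - 8 - 17 = 289 - 25 ≡ 11; y = λ·(8 - 11) - 6 ≡ 12. → (11, 12)
5Q: (11, 12) + (17, 21). λ = (21 - 12)/(17 - 11) ≡ 9/6 mod 23. 6⁻¹ ≡ 4 (mod 23) since 6·4 = 24 ≡ 1, so λ ≡ 13.
  x = λ² - 11 - 17 = 169 - 28 ≡ 3; y = λ·(11 - 3) - 12 ≡ 0. → (3, 0)
6Q: (3, 0) + (17, 21). λ = (21 - 0)/(17 - 3) ≡ 21/14 mod 23. 14⁻¹ ≡ 5 (mod 23), so λ ≡ 13.
  x = λ² - 3 - 17 = 169 - 20 ≡ 11; y = λ·(3 - 11) - 0 ≡ 11. → (11, 11)
7Q: (11, 11) + (17, 21). λ = (21 - 11)/(17 - 11) ≡ 10/6 mod 23. 6⁻¹ ≡ 4 (mod 23) since 6·4 = 24 ≡ 1, so λ ≡ 17.
  x = λ² - 11 - 17 = 289 - 28 ≡ 8; y = λ·(11 - 8) - 11 ≡ 17. → (8, 17)
8Q: (8, 17) + (17, 21). λ = (21 - 17)/(17 - 8) ≡ 4/9 mod 23. 9⁻¹ ≡ 18 (mod 23) since 9·18 = 162 ≡ 1, so λ ≡ 3.
  x = λ² - 8 - 17 = 9 - 25 ≡ 7; y = λ·(8 - 7) - 17 ≡ 9. → (7, 9)

(7, 9)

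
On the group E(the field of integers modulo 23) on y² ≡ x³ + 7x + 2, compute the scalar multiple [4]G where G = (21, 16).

Repeated addition: build up to 4G.
2G: tangent at (21, 16): λ = (3·21² + 7)/(2·16) ≡ 19/9. 9⁻¹ ≡ 18 (mod 23), so λ ≡ 19·18 ≡ 20.
  x = λ² - 21 - 21 = 400 - 42 ≡ 13; y = λ·(21 - 13) - 16 ≡ 6. → (13, 6)
3G: (13, 6) + (21, 16). λ = (16 - 6)/(21 - 13) ≡ 10/8 mod 23. 8⁻¹ ≡ 3 (mod 23) since 8·3 = 24 ≡ 1, so λ ≡ 7.
  x = λ² - 13 - 21 = 49 - 34 ≡ 15; y = λ·(13 - 15) - 6 ≡ 3. → (15, 3)
4G: (15, 3) + (21, 16). λ = (16 - 3)/(21 - 15) ≡ 13/6 mod 23. 6⁻¹ ≡ 4 (mod 23), so λ ≡ 6.
  x = λ² - 15 - 21 = 36 - 36 ≡ 0; y = λ·(15 - 0) - 3 ≡ 18. → (0, 18)

(0, 18)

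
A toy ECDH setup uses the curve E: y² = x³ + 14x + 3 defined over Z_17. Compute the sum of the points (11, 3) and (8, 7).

(11, 3) + (8, 7). λ = (7 - 3)/(8 - 11) ≡ 4/14 mod 17. 14⁻¹ ≡ 11 (mod 17) since 14·11 = 154 ≡ 1, so λ ≡ 10.
  x = λ² - 11 - 8 = 100 - 19 ≡ 13; y = λ·(11 - 13) - 3 ≡ 11. → (13, 11)

(13, 11)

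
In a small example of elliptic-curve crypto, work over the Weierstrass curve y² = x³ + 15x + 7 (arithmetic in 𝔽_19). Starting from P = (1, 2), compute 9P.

Double-and-add on 9 = (1001)₂. Start with P = (1, 2) for the leading 1-bit.
double: tangent at (1, 2): λ = (3·1² + 15)/(2·2) ≡ 18/4. 4⁻¹ ≡ 5 (mod 19), so λ ≡ 18·5 ≡ 14.
  x = λ² - 1 - 1 = 196 - 2 ≡ 4; y = λ·(1 - 4) - 2 ≡ 13. → (4, 13)
double: tangent at (4, 13): λ = (3·4² + 15)/(2·13) ≡ 6/7. 7⁻¹ ≡ 11 (mod 19) since 7·11 = 77 ≡ 1, so λ ≡ 6·11 ≡ 9.
  x = λ² - 4 - 4 = 81 - 8 ≡ 16; y = λ·(4 - 16) - 13 ≡ 12. → (16, 12)
double: tangent at (16, 12): λ = (3·16² + 15)/(2·12) ≡ 4/5. 5⁻¹ ≡ 4 (mod 19), so λ ≡ 4·4 ≡ 16.
  x = λ² - 16 - 16 = 256 - 32 ≡ 15; y = λ·(16 - 15) - 12 ≡ 4. → (15, 4)
add P: (15, 4) + (1, 2). λ = (2 - 4)/(1 - 15) ≡ 17/5 mod 19. 5⁻¹ ≡ 4 (mod 19) since 5·4 = 20 ≡ 1, so λ ≡ 11.
  x = λ² - 15 - 1 = 121 - 16 ≡ 10; y = λ·(15 - 10) - 4 ≡ 13. → (10, 13)

(10, 13)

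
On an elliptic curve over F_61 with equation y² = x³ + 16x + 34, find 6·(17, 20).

(14, 47)

Write G = (17, 20).
Double-and-add on 6 = (110)₂. Start with G = (17, 20) for the leading 1-bit.
double: tangent at (17, 20): λ = (3·17² + 16)/(2·20) ≡ 29/40. 40⁻¹ ≡ 29 (mod 61), so λ ≡ 29·29 ≡ 48.
  x = λ² - 17 - 17 = 2304 - 34 ≡ 13; y = λ·(17 - 13) - 20 ≡ 50. → (13, 50)
add G: (13, 50) + (17, 20). λ = (20 - 50)/(17 - 13) ≡ 31/4 mod 61. 4⁻¹ ≡ 46 (mod 61), so λ ≡ 23.
  x = λ² - 13 - 17 = 529 - 30 ≡ 11; y = λ·(13 - 11) - 50 ≡ 57. → (11, 57)
double: tangent at (11, 57): λ = (3·11² + 16)/(2·57) ≡ 13/53. 53⁻¹ ≡ 38 (mod 61) since 53·38 = 2014 ≡ 1, so λ ≡ 13·38 ≡ 6.
  x = λ² - 11 - 11 = 36 - 22 ≡ 14; y = λ·(11 - 14) - 57 ≡ 47. → (14, 47)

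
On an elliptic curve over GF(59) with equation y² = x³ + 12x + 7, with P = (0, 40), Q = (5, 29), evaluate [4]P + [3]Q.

First 4P:
Repeated addition: build up to 4P.
2P: tangent at (0, 40): λ = (3·0² + 12)/(2·40) ≡ 12/21. 21⁻¹ ≡ 45 (mod 59), so λ ≡ 12·45 ≡ 9.
  x = λ² - 0 - 0 = 81 - 0 ≡ 22; y = λ·(0 - 22) - 40 ≡ 57. → (22, 57)
3P: (22, 57) + (0, 40). λ = (40 - 57)/(0 - 22) ≡ 42/37 mod 59. 37⁻¹ ≡ 8 (mod 59), so λ ≡ 41.
  x = λ² - 22 - 0 = 1681 - 22 ≡ 7; y = λ·(22 - 7) - 57 ≡ 27. → (7, 27)
4P: (7, 27) + (0, 40). λ = (40 - 27)/(0 - 7) ≡ 13/52 mod 59. 52⁻¹ ≡ 42 (mod 59) since 52·42 = 2184 ≡ 1, so λ ≡ 15.
  x = λ² - 7 - 0 = 225 - 7 ≡ 41; y = λ·(7 - 41) - 27 ≡ 53. → (41, 53)
4P = (41, 53).
Next 3Q:
Repeated addition: build up to 3Q.
2Q: tangent at (5, 29): λ = (3·5² + 12)/(2·29) ≡ 28/58. 58⁻¹ ≡ 58 (mod 59), so λ ≡ 28·58 ≡ 31.
  x = λ² - 5 - 5 = 961 - 10 ≡ 7; y = λ·(5 - 7) - 29 ≡ 27. → (7, 27)
3Q: (7, 27) + (5, 29). λ = (29 - 27)/(5 - 7) ≡ 2/57 mod 59. 57⁻¹ ≡ 29 (mod 59) since 57·29 = 1653 ≡ 1, so λ ≡ 58.
  x = λ² - 7 - 5 = 3364 - 12 ≡ 48; y = λ·(7 - 48) - 27 ≡ 14. → (48, 14)
3Q = (48, 14).
Finally 4P + 3Q:
(41, 53) + (48, 14). λ = (14 - 53)/(48 - 41) ≡ 20/7 mod 59. 7⁻¹ ≡ 17 (mod 59), so λ ≡ 45.
  x = λ² - 41 - 48 = 2025 - 89 ≡ 48; y = λ·(41 - 48) - 53 ≡ 45. → (48, 45)

(48, 45)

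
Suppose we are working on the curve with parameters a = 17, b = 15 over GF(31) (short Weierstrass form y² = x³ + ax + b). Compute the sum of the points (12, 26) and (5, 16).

(23, 7)

(12, 26) + (5, 16). λ = (16 - 26)/(5 - 12) ≡ 21/24 mod 31. 24⁻¹ ≡ 22 (mod 31), so λ ≡ 28.
  x = λ² - 12 - 5 = 784 - 17 ≡ 23; y = λ·(12 - 23) - 26 ≡ 7. → (23, 7)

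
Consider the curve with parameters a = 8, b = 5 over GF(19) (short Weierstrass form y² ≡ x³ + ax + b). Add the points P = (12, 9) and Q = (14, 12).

(0, 9)

(12, 9) + (14, 12). λ = (12 - 9)/(14 - 12) ≡ 3/2 mod 19. 2⁻¹ ≡ 10 (mod 19), so λ ≡ 11.
  x = λ² - 12 - 14 = 121 - 26 ≡ 0; y = λ·(12 - 0) - 9 ≡ 9. → (0, 9)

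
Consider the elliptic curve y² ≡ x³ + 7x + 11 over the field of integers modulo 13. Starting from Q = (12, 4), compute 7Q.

Repeated addition: build up to 7Q.
2Q: tangent at (12, 4): λ = (3·12² + 7)/(2·4) ≡ 10/8. 8⁻¹ ≡ 5 (mod 13), so λ ≡ 10·5 ≡ 11.
  x = λ² - 12 - 12 = 121 - 24 ≡ 6; y = λ·(12 - 6) - 4 ≡ 10. → (6, 10)
3Q: (6, 10) + (12, 4). λ = (4 - 10)/(12 - 6) ≡ 7/6 mod 13. 6⁻¹ ≡ 11 (mod 13), so λ ≡ 12.
  x = λ² - 6 - 12 = 144 - 18 ≡ 9; y = λ·(6 - 9) - 10 ≡ 6. → (9, 6)
4Q: (9, 6) + (12, 4). λ = (4 - 6)/(12 - 9) ≡ 11/3 mod 13. 3⁻¹ ≡ 9 (mod 13), so λ ≡ 8.
  x = λ² - 9 - 12 = 64 - 21 ≡ 4; y = λ·(9 - 4) - 6 ≡ 8. → (4, 8)
5Q: (4, 8) + (12, 4). λ = (4 - 8)/(12 - 4) ≡ 9/8 mod 13. 8⁻¹ ≡ 5 (mod 13), so λ ≡ 6.
  x = λ² - 4 - 12 = 36 - 16 ≡ 7; y = λ·(4 - 7) - 8 ≡ 0. → (7, 0)
6Q: (7, 0) + (12, 4). λ = (4 - 0)/(12 - 7) ≡ 4/5 mod 13. 5⁻¹ ≡ 8 (mod 13), so λ ≡ 6.
  x = λ² - 7 - 12 = 36 - 19 ≡ 4; y = λ·(7 - 4) - 0 ≡ 5. → (4, 5)
7Q: (4, 5) + (12, 4). λ = (4 - 5)/(12 - 4) ≡ 12/8 mod 13. 8⁻¹ ≡ 5 (mod 13), so λ ≡ 8.
  x = λ² - 4 - 12 = 64 - 16 ≡ 9; y = λ·(4 - 9) - 5 ≡ 7. → (9, 7)

(9, 7)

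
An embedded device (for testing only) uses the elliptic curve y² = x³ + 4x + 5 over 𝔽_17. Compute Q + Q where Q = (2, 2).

tangent at (2, 2): λ = (3·2² + 4)/(2·2) ≡ 16/4. 4⁻¹ ≡ 13 (mod 17) since 4·13 = 52 ≡ 1, so λ ≡ 16·13 ≡ 4.
  x = λ² - 2 - 2 = 16 - 4 ≡ 12; y = λ·(2 - 12) - 2 ≡ 9. → (12, 9)

(12, 9)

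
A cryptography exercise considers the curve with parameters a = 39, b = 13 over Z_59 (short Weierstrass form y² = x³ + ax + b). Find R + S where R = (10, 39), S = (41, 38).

(15, 43)

(10, 39) + (41, 38). λ = (38 - 39)/(41 - 10) ≡ 58/31 mod 59. 31⁻¹ ≡ 40 (mod 59), so λ ≡ 19.
  x = λ² - 10 - 41 = 361 - 51 ≡ 15; y = λ·(10 - 15) - 39 ≡ 43. → (15, 43)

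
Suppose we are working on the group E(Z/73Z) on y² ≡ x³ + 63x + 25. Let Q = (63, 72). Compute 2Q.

tangent at (63, 72): λ = (3·63² + 63)/(2·72) ≡ 71/71. 71⁻¹ ≡ 36 (mod 73), so λ ≡ 71·36 ≡ 1.
  x = λ² - 63 - 63 = 1 - 126 ≡ 21; y = λ·(63 - 21) - 72 ≡ 43. → (21, 43)

(21, 43)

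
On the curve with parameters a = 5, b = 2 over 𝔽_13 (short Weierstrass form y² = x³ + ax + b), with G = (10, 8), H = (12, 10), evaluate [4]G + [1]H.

(5, 10)

First 4G:
Double-and-add on 4 = (100)₂. Start with G = (10, 8) for the leading 1-bit.
double: tangent at (10, 8): λ = (3·10² + 5)/(2·8) ≡ 6/3. 3⁻¹ ≡ 9 (mod 13), so λ ≡ 6·9 ≡ 2.
  x = λ² - 10 - 10 = 4 - 20 ≡ 10; y = λ·(10 - 10) - 8 ≡ 5. → (10, 5)
double: tangent at (10, 5): λ = (3·10² + 5)/(2·5) ≡ 6/10. 10⁻¹ ≡ 4 (mod 13), so λ ≡ 6·4 ≡ 11.
  x = λ² - 10 - 10 = 121 - 20 ≡ 10; y = λ·(10 - 10) - 5 ≡ 8. → (10, 8)
4G = (10, 8).
Finally 4G + H:
(10, 8) + (12, 10). λ = (10 - 8)/(12 - 10) ≡ 2/2 mod 13. 2⁻¹ ≡ 7 (mod 13), so λ ≡ 1.
  x = λ² - 10 - 12 = 1 - 22 ≡ 5; y = λ·(10 - 5) - 8 ≡ 10. → (5, 10)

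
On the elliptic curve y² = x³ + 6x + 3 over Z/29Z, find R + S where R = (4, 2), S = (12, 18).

(4, 2) + (12, 18). λ = (18 - 2)/(12 - 4) ≡ 16/8 mod 29. 8⁻¹ ≡ 11 (mod 29), so λ ≡ 2.
  x = λ² - 4 - 12 = 4 - 16 ≡ 17; y = λ·(4 - 17) - 2 ≡ 1. → (17, 1)

(17, 1)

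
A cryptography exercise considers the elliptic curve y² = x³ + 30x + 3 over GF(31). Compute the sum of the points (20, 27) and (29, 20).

(20, 27) + (29, 20). λ = (20 - 27)/(29 - 20) ≡ 24/9 mod 31. 9⁻¹ ≡ 7 (mod 31), so λ ≡ 13.
  x = λ² - 20 - 29 = 169 - 49 ≡ 27; y = λ·(20 - 27) - 27 ≡ 6. → (27, 6)

(27, 6)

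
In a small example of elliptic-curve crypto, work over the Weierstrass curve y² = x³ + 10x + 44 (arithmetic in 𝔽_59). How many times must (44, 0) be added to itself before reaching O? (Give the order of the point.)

2

2P: (44, 0) + (44, 0): same x and y₁ ≡ -y₂, so the sum is O.
2P = O, so the order is 2.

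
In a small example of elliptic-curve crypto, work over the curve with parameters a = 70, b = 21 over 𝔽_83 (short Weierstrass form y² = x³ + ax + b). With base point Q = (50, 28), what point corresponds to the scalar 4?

Repeated addition: build up to 4Q.
2Q: tangent at (50, 28): λ = (3·50² + 70)/(2·28) ≡ 17/56. 56⁻¹ ≡ 43 (mod 83) since 56·43 = 2408 ≡ 1, so λ ≡ 17·43 ≡ 67.
  x = λ² - 50 - 50 = 4489 - 100 ≡ 73; y = λ·(50 - 73) - 28 ≡ 8. → (73, 8)
3Q: (73, 8) + (50, 28). λ = (28 - 8)/(50 - 73) ≡ 20/60 mod 83. 60⁻¹ ≡ 18 (mod 83), so λ ≡ 28.
  x = λ² - 73 - 50 = 784 - 123 ≡ 80; y = λ·(73 - 80) - 8 ≡ 45. → (80, 45)
4Q: (80, 45) + (50, 28). λ = (28 - 45)/(50 - 80) ≡ 66/53 mod 83. 53⁻¹ ≡ 47 (mod 83), so λ ≡ 31.
  x = λ² - 80 - 50 = 961 - 130 ≡ 1; y = λ·(80 - 1) - 45 ≡ 80. → (1, 80)

(1, 80)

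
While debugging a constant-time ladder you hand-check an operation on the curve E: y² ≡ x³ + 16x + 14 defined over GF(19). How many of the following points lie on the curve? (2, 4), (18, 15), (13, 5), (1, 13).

3

(2, 4): 4² ≡ 16, rhs ≡ 16 → on.
(18, 15): 15² ≡ 16, rhs ≡ 16 → on.
(13, 5): 5² ≡ 6, rhs ≡ 6 → on.
(1, 13): 13² ≡ 17, rhs ≡ 12 → off.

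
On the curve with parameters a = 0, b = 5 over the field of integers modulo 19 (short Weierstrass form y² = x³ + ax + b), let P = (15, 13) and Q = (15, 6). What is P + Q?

The two points share x = 15 and their y-coordinates satisfy 13 + 6 ≡ 0 (mod 19), so they are inverses. Their sum is 𝒪.

O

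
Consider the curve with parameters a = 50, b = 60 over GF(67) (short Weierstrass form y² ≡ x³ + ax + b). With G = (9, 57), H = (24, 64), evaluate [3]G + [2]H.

First 3G:
Repeated addition: build up to 3G.
2G: tangent at (9, 57): λ = (3·9² + 50)/(2·57) ≡ 25/47. 47⁻¹ ≡ 10 (mod 67), so λ ≡ 25·10 ≡ 49.
  x = λ² - 9 - 9 = 2401 - 18 ≡ 38; y = λ·(9 - 38) - 57 ≡ 63. → (38, 63)
3G: (38, 63) + (9, 57). λ = (57 - 63)/(9 - 38) ≡ 61/38 mod 67. 38⁻¹ ≡ 30 (mod 67) since 38·30 = 1140 ≡ 1, so λ ≡ 21.
  x = λ² - 38 - 9 = 441 - 47 ≡ 59; y = λ·(38 - 59) - 63 ≡ 32. → (59, 32)
3G = (59, 32).
Next 2H:
Repeated addition: build up to 2H.
2H: tangent at (24, 64): λ = (3·24² + 50)/(2·64) ≡ 36/61. 61⁻¹ ≡ 11 (mod 67) since 61·11 = 671 ≡ 1, so λ ≡ 36·11 ≡ 61.
  x = λ² - 24 - 24 = 3721 - 48 ≡ 55; y = λ·(24 - 55) - 64 ≡ 55. → (55, 55)
2H = (55, 55).
Finally 3G + 2H:
(59, 32) + (55, 55). λ = (55 - 32)/(55 - 59) ≡ 23/63 mod 67. 63⁻¹ ≡ 50 (mod 67) since 63·50 = 3150 ≡ 1, so λ ≡ 11.
  x = λ² - 59 - 55 = 121 - 114 ≡ 7; y = λ·(59 - 7) - 32 ≡ 4. → (7, 4)

(7, 4)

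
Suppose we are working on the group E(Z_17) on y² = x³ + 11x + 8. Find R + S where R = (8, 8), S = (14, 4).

(8, 8) + (14, 4). λ = (4 - 8)/(14 - 8) ≡ 13/6 mod 17. 6⁻¹ ≡ 3 (mod 17), so λ ≡ 5.
  x = λ² - 8 - 14 = 25 - 22 ≡ 3; y = λ·(8 - 3) - 8 ≡ 0. → (3, 0)

(3, 0)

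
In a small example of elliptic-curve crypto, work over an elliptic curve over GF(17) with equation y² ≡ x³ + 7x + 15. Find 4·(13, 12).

(13, 5)

Write Q = (13, 12).
Repeated addition: build up to 4Q.
2Q: tangent at (13, 12): λ = (3·13² + 7)/(2·12) ≡ 4/7. 7⁻¹ ≡ 5 (mod 17), so λ ≡ 4·5 ≡ 3.
  x = λ² - 13 - 13 = 9 - 26 ≡ 0; y = λ·(13 - 0) - 12 ≡ 10. → (0, 10)
3Q: (0, 10) + (13, 12). λ = (12 - 10)/(13 - 0) ≡ 2/13 mod 17. 13⁻¹ ≡ 4 (mod 17), so λ ≡ 8.
  x = λ² - 0 - 13 = 64 - 13 ≡ 0; y = λ·(0 - 0) - 10 ≡ 7. → (0, 7)
4Q: (0, 7) + (13, 12). λ = (12 - 7)/(13 - 0) ≡ 5/13 mod 17. 13⁻¹ ≡ 4 (mod 17) since 13·4 = 52 ≡ 1, so λ ≡ 3.
  x = λ² - 0 - 13 = 9 - 13 ≡ 13; y = λ·(0 - 13) - 7 ≡ 5. → (13, 5)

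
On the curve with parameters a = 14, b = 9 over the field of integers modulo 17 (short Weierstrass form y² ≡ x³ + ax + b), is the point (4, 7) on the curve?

y² = 7² ≡ 15; x³ + 14x + 9 = 129 ≡ 10 (mod 17). 15 ≠ 10.

no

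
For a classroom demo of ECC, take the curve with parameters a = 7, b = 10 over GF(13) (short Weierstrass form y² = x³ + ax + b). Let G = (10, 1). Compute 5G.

(7, 8)

Repeated addition: build up to 5G.
2G: tangent at (10, 1): λ = (3·10² + 7)/(2·1) ≡ 8/2. 2⁻¹ ≡ 7 (mod 13), so λ ≡ 8·7 ≡ 4.
  x = λ² - 10 - 10 = 16 - 20 ≡ 9; y = λ·(10 - 9) - 1 ≡ 3. → (9, 3)
3G: (9, 3) + (10, 1). λ = (1 - 3)/(10 - 9) ≡ 11/1 mod 13. 1⁻¹ ≡ 1 (mod 13), so λ ≡ 11.
  x = λ² - 9 - 10 = 121 - 19 ≡ 11; y = λ·(9 - 11) - 3 ≡ 1. → (11, 1)
4G: (11, 1) + (10, 1). λ = (1 - 1)/(10 - 11) ≡ 0/12 mod 13. 12⁻¹ ≡ 12 (mod 13) since 12·12 = 144 ≡ 1, so λ ≡ 0.
  x = λ² - 11 - 10 = 0 - 21 ≡ 5; y = λ·(11 - 5) - 1 ≡ 12. → (5, 12)
5G: (5, 12) + (10, 1). λ = (1 - 12)/(10 - 5) ≡ 2/5 mod 13. 5⁻¹ ≡ 8 (mod 13), so λ ≡ 3.
  x = λ² - 5 - 10 = 9 - 15 ≡ 7; y = λ·(5 - 7) - 12 ≡ 8. → (7, 8)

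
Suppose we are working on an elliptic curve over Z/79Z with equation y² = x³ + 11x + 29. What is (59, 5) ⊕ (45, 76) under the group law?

(64, 26)

(59, 5) + (45, 76). λ = (76 - 5)/(45 - 59) ≡ 71/65 mod 79. 65⁻¹ ≡ 62 (mod 79), so λ ≡ 57.
  x = λ² - 59 - 45 = 3249 - 104 ≡ 64; y = λ·(59 - 64) - 5 ≡ 26. → (64, 26)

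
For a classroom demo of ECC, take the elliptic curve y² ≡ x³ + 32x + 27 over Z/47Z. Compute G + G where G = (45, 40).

tangent at (45, 40): λ = (3·45² + 32)/(2·40) ≡ 44/33. 33⁻¹ ≡ 10 (mod 47) since 33·10 = 330 ≡ 1, so λ ≡ 44·10 ≡ 17.
  x = λ² - 45 - 45 = 289 - 90 ≡ 11; y = λ·(45 - 11) - 40 ≡ 21. → (11, 21)

(11, 21)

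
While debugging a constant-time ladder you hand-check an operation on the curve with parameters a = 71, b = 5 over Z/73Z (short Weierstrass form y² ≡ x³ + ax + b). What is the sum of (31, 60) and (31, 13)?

The two points share x = 31 and their y-coordinates satisfy 60 + 13 ≡ 0 (mod 73), so they are inverses. Their sum is the point at infinity.

O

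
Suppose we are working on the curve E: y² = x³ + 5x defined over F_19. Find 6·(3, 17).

Write P = (3, 17).
Double-and-add on 6 = (110)₂. Start with P = (3, 17) for the leading 1-bit.
double: tangent at (3, 17): λ = (3·3² + 5)/(2·17) ≡ 13/15. 15⁻¹ ≡ 14 (mod 19), so λ ≡ 13·14 ≡ 11.
  x = λ² - 3 - 3 = 121 - 6 ≡ 1; y = λ·(3 - 1) - 17 ≡ 5. → (1, 5)
add P: (1, 5) + (3, 17). λ = (17 - 5)/(3 - 1) ≡ 12/2 mod 19. 2⁻¹ ≡ 10 (mod 19), so λ ≡ 6.
  x = λ² - 1 - 3 = 36 - 4 ≡ 13; y = λ·(1 - 13) - 5 ≡ 18. → (13, 18)
double: tangent at (13, 18): λ = (3·13² + 5)/(2·18) ≡ 18/17. 17⁻¹ ≡ 9 (mod 19), so λ ≡ 18·9 ≡ 10.
  x = λ² - 13 - 13 = 100 - 26 ≡ 17; y = λ·(13 - 17) - 18 ≡ 18. → (17, 18)

(17, 18)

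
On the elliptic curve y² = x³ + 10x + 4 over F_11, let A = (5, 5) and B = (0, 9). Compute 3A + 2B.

(4, 8)

First 3A:
Repeated addition: build up to 3A.
2A: tangent at (5, 5): λ = (3·5² + 10)/(2·5) ≡ 8/10. 10⁻¹ ≡ 10 (mod 11), so λ ≡ 8·10 ≡ 3.
  x = λ² - 5 - 5 = 9 - 10 ≡ 10; y = λ·(5 - 10) - 5 ≡ 2. → (10, 2)
3A: (10, 2) + (5, 5). λ = (5 - 2)/(5 - 10) ≡ 3/6 mod 11. 6⁻¹ ≡ 2 (mod 11), so λ ≡ 6.
  x = λ² - 10 - 5 = 36 - 15 ≡ 10; y = λ·(10 - 10) - 2 ≡ 9. → (10, 9)
3A = (10, 9).
Next 2B:
Repeated addition: build up to 2B.
2B: tangent at (0, 9): λ = (3·0² + 10)/(2·9) ≡ 10/7. 7⁻¹ ≡ 8 (mod 11) since 7·8 = 56 ≡ 1, so λ ≡ 10·8 ≡ 3.
  x = λ² - 0 - 0 = 9 - 0 ≡ 9; y = λ·(0 - 9) - 9 ≡ 8. → (9, 8)
2B = (9, 8).
Finally 3A + 2B:
(10, 9) + (9, 8). λ = (8 - 9)/(9 - 10) ≡ 10/10 mod 11. 10⁻¹ ≡ 10 (mod 11), so λ ≡ 1.
  x = λ² - 10 - 9 = 1 - 19 ≡ 4; y = λ·(10 - 4) - 9 ≡ 8. → (4, 8)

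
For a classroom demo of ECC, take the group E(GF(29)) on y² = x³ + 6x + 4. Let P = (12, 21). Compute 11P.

(21, 13)

Repeated addition: build up to 11P.
2P: tangent at (12, 21): λ = (3·12² + 6)/(2·21) ≡ 3/13. 13⁻¹ ≡ 9 (mod 29) since 13·9 = 117 ≡ 1, so λ ≡ 3·9 ≡ 27.
  x = λ² - 12 - 12 = 729 - 24 ≡ 9; y = λ·(12 - 9) - 21 ≡ 2. → (9, 2)
3P: (9, 2) + (12, 21). λ = (21 - 2)/(12 - 9) ≡ 19/3 mod 29. 3⁻¹ ≡ 10 (mod 29), so λ ≡ 16.
  x = λ² - 9 - 12 = 256 - 21 ≡ 3; y = λ·(9 - 3) - 2 ≡ 7. → (3, 7)
4P: (3, 7) + (12, 21). λ = (21 - 7)/(12 - 3) ≡ 14/9 mod 29. 9⁻¹ ≡ 13 (mod 29), so λ ≡ 8.
  x = λ² - 3 - 12 = 64 - 15 ≡ 20; y = λ·(3 - 20) - 7 ≡ 2. → (20, 2)
5P: (20, 2) + (12, 21). λ = (21 - 2)/(12 - 20) ≡ 19/21 mod 29. 21⁻¹ ≡ 18 (mod 29) since 21·18 = 378 ≡ 1, so λ ≡ 23.
  x = λ² - 20 - 12 = 529 - 32 ≡ 4; y = λ·(20 - 4) - 2 ≡ 18. → (4, 18)
6P: (4, 18) + (12, 21). λ = (21 - 18)/(12 - 4) ≡ 3/8 mod 29. 8⁻¹ ≡ 11 (mod 29), so λ ≡ 4.
  x = λ² - 4 - 12 = 16 - 16 ≡ 0; y = λ·(4 - 0) - 18 ≡ 27. → (0, 27)
7P: (0, 27) + (12, 21). λ = (21 - 27)/(12 - 0) ≡ 23/12 mod 29. 12⁻¹ ≡ 17 (mod 29) since 12·17 = 204 ≡ 1, so λ ≡ 14.
  x = λ² - 0 - 12 = 196 - 12 ≡ 10; y = λ·(0 - 10) - 27 ≡ 7. → (10, 7)
8P: (10, 7) + (12, 21). λ = (21 - 7)/(12 - 10) ≡ 14/2 mod 29. 2⁻¹ ≡ 15 (mod 29), so λ ≡ 7.
  x = λ² - 10 - 12 = 49 - 22 ≡ 27; y = λ·(10 - 27) - 7 ≡ 19. → (27, 19)
9P: (27, 19) + (12, 21). λ = (21 - 19)/(12 - 27) ≡ 2/14 mod 29. 14⁻¹ ≡ 27 (mod 29) since 14·27 = 378 ≡ 1, so λ ≡ 25.
  x = λ² - 27 - 12 = 625 - 39 ≡ 6; y = λ·(27 - 6) - 19 ≡ 13. → (6, 13)
10P: (6, 13) + (12, 21). λ = (21 - 13)/(12 - 6) ≡ 8/6 mod 29. 6⁻¹ ≡ 5 (mod 29), so λ ≡ 11.
  x = λ² - 6 - 12 = 121 - 18 ≡ 16; y = λ·(6 - 16) - 13 ≡ 22. → (16, 22)
11P: (16, 22) + (12, 21). λ = (21 - 22)/(12 - 16) ≡ 28/25 mod 29. 25⁻¹ ≡ 7 (mod 29), so λ ≡ 22.
  x = λ² - 16 - 12 = 484 - 28 ≡ 21; y = λ·(16 - 21) - 22 ≡ 13. → (21, 13)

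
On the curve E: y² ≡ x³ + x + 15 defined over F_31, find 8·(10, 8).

(16, 29)

Write P = (10, 8).
Double-and-add on 8 = (1000)₂. Start with P = (10, 8) for the leading 1-bit.
double: tangent at (10, 8): λ = (3·10² + 1)/(2·8) ≡ 22/16. 16⁻¹ ≡ 2 (mod 31), so λ ≡ 22·2 ≡ 13.
  x = λ² - 10 - 10 = 169 - 20 ≡ 25; y = λ·(10 - 25) - 8 ≡ 14. → (25, 14)
double: tangent at (25, 14): λ = (3·25² + 1)/(2·14) ≡ 16/28. 28⁻¹ ≡ 10 (mod 31), so λ ≡ 16·10 ≡ 5.
  x = λ² - 25 - 25 = 25 - 50 ≡ 6; y = λ·(25 - 6) - 14 ≡ 19. → (6, 19)
double: tangent at (6, 19): λ = (3·6² + 1)/(2·19) ≡ 16/7. 7⁻¹ ≡ 9 (mod 31) since 7·9 = 63 ≡ 1, so λ ≡ 16·9 ≡ 20.
  x = λ² - 6 - 6 = 400 - 12 ≡ 16; y = λ·(6 - 16) - 19 ≡ 29. → (16, 29)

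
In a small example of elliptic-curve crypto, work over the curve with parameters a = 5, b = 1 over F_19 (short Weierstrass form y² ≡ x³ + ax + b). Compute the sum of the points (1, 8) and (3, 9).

(1, 11)

(1, 8) + (3, 9). λ = (9 - 8)/(3 - 1) ≡ 1/2 mod 19. 2⁻¹ ≡ 10 (mod 19), so λ ≡ 10.
  x = λ² - 1 - 3 = 100 - 4 ≡ 1; y = λ·(1 - 1) - 8 ≡ 11. → (1, 11)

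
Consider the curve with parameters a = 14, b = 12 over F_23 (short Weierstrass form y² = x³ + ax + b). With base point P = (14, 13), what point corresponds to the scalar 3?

(6, 17)

Repeated addition: build up to 3P.
2P: tangent at (14, 13): λ = (3·14² + 14)/(2·13) ≡ 4/3. 3⁻¹ ≡ 8 (mod 23), so λ ≡ 4·8 ≡ 9.
  x = λ² - 14 - 14 = 81 - 28 ≡ 7; y = λ·(14 - 7) - 13 ≡ 4. → (7, 4)
3P: (7, 4) + (14, 13). λ = (13 - 4)/(14 - 7) ≡ 9/7 mod 23. 7⁻¹ ≡ 10 (mod 23) since 7·10 = 70 ≡ 1, so λ ≡ 21.
  x = λ² - 7 - 14 = 441 - 21 ≡ 6; y = λ·(7 - 6) - 4 ≡ 17. → (6, 17)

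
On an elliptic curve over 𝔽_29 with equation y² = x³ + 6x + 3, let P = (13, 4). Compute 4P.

Double-and-add on 4 = (100)₂. Start with P = (13, 4) for the leading 1-bit.
double: tangent at (13, 4): λ = (3·13² + 6)/(2·4) ≡ 20/8. 8⁻¹ ≡ 11 (mod 29), so λ ≡ 20·11 ≡ 17.
  x = λ² - 13 - 13 = 289 - 26 ≡ 2; y = λ·(13 - 2) - 4 ≡ 9. → (2, 9)
double: tangent at (2, 9): λ = (3·2² + 6)/(2·9) ≡ 18/18. 18⁻¹ ≡ 21 (mod 29), so λ ≡ 18·21 ≡ 1.
  x = λ² - 2 - 2 = 1 - 4 ≡ 26; y = λ·(2 - 26) - 9 ≡ 25. → (26, 25)

(26, 25)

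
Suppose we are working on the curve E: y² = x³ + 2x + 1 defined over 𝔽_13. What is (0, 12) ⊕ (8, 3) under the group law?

(2, 0)

(0, 12) + (8, 3). λ = (3 - 12)/(8 - 0) ≡ 4/8 mod 13. 8⁻¹ ≡ 5 (mod 13) since 8·5 = 40 ≡ 1, so λ ≡ 7.
  x = λ² - 0 - 8 = 49 - 8 ≡ 2; y = λ·(0 - 2) - 12 ≡ 0. → (2, 0)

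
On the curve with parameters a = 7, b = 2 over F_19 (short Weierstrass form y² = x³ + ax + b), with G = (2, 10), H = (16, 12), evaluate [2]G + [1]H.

First 2G:
Repeated addition: build up to 2G.
2G: tangent at (2, 10): λ = (3·2² + 7)/(2·10) ≡ 0/1. 1⁻¹ ≡ 1 (mod 19), so λ ≡ 0·1 ≡ 0.
  x = λ² - 2 - 2 = 0 - 4 ≡ 15; y = λ·(2 - 15) - 10 ≡ 9. → (15, 9)
2G = (15, 9).
Finally 2G + H:
(15, 9) + (16, 12). λ = (12 - 9)/(16 - 15) ≡ 3/1 mod 19. 1⁻¹ ≡ 1 (mod 19) since 1·1 = 1 ≡ 1, so λ ≡ 3.
  x = λ² - 15 - 16 = 9 - 31 ≡ 16; y = λ·(15 - 16) - 9 ≡ 7. → (16, 7)

(16, 7)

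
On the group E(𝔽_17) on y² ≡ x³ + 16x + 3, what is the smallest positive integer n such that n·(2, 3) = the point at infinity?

5

2P: tangent at (2, 3): λ = (3·2² + 16)/(2·3) ≡ 11/6. 6⁻¹ ≡ 3 (mod 17), so λ ≡ 11·3 ≡ 16.
  x = λ² - 2 - 2 = 256 - 4 ≡ 14; y = λ·(2 - 14) - 3 ≡ 9. → (14, 9)
3P: (14, 9) + (2, 3). λ = (3 - 9)/(2 - 14) ≡ 11/5 mod 17. 5⁻¹ ≡ 7 (mod 17) since 5·7 = 35 ≡ 1, so λ ≡ 9.
  x = λ² - 14 - 2 = 81 - 16 ≡ 14; y = λ·(14 - 14) - 9 ≡ 8. → (14, 8)
4P: (14, 8) + (2, 3). λ = (3 - 8)/(2 - 14) ≡ 12/5 mod 17. 5⁻¹ ≡ 7 (mod 17) since 5·7 = 35 ≡ 1, so λ ≡ 16.
  x = λ² - 14 - 2 = 256 - 16 ≡ 2; y = λ·(14 - 2) - 8 ≡ 14. → (2, 14)
5P: (2, 14) + (2, 3): same x and y₁ ≡ -y₂, so the sum is the point at infinity.
5P = the point at infinity, so the order is 5.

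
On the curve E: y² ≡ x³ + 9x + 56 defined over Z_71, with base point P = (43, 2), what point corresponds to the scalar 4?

(26, 51)

Double-and-add on 4 = (100)₂. Start with P = (43, 2) for the leading 1-bit.
double: tangent at (43, 2): λ = (3·43² + 9)/(2·2) ≡ 18/4. 4⁻¹ ≡ 18 (mod 71) since 4·18 = 72 ≡ 1, so λ ≡ 18·18 ≡ 40.
  x = λ² - 43 - 43 = 1600 - 86 ≡ 23; y = λ·(43 - 23) - 2 ≡ 17. → (23, 17)
double: tangent at (23, 17): λ = (3·23² + 9)/(2·17) ≡ 34/34. 34⁻¹ ≡ 23 (mod 71), so λ ≡ 34·23 ≡ 1.
  x = λ² - 23 - 23 = 1 - 46 ≡ 26; y = λ·(23 - 26) - 17 ≡ 51. → (26, 51)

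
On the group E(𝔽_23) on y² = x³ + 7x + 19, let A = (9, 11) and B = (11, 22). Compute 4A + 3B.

First 4A:
Repeated addition: build up to 4A.
2A: tangent at (9, 11): λ = (3·9² + 7)/(2·11) ≡ 20/22. 22⁻¹ ≡ 22 (mod 23), so λ ≡ 20·22 ≡ 3.
  x = λ² - 9 - 9 = 9 - 18 ≡ 14; y = λ·(9 - 14) - 11 ≡ 20. → (14, 20)
3A: (14, 20) + (9, 11). λ = (11 - 20)/(9 - 14) ≡ 14/18 mod 23. 18⁻¹ ≡ 9 (mod 23), so λ ≡ 11.
  x = λ² - 14 - 9 = 121 - 23 ≡ 6; y = λ·(14 - 6) - 20 ≡ 22. → (6, 22)
4A: (6, 22) + (9, 11). λ = (11 - 22)/(9 - 6) ≡ 12/3 mod 23. 3⁻¹ ≡ 8 (mod 23), so λ ≡ 4.
  x = λ² - 6 - 9 = 16 - 15 ≡ 1; y = λ·(6 - 1) - 22 ≡ 21. → (1, 21)
4A = (1, 21).
Next 3B:
Repeated addition: build up to 3B.
2B: tangent at (11, 22): λ = (3·11² + 7)/(2·22) ≡ 2/21. 21⁻¹ ≡ 11 (mod 23), so λ ≡ 2·11 ≡ 22.
  x = λ² - 11 - 11 = 484 - 22 ≡ 2; y = λ·(11 - 2) - 22 ≡ 15. → (2, 15)
3B: (2, 15) + (11, 22). λ = (22 - 15)/(11 - 2) ≡ 7/9 mod 23. 9⁻¹ ≡ 18 (mod 23), so λ ≡ 11.
  x = λ² - 2 - 11 = 121 - 13 ≡ 16; y = λ·(2 - 16) - 15 ≡ 15. → (16, 15)
3B = (16, 15).
Finally 4A + 3B:
(1, 21) + (16, 15). λ = (15 - 21)/(16 - 1) ≡ 17/15 mod 23. 15⁻¹ ≡ 20 (mod 23) since 15·20 = 300 ≡ 1, so λ ≡ 18.
  x = λ² - 1 - 16 = 324 - 17 ≡ 8; y = λ·(1 - 8) - 21 ≡ 14. → (8, 14)

(8, 14)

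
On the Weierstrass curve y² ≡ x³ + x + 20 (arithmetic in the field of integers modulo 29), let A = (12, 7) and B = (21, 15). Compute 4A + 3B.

First 4A:
Double-and-add on 4 = (100)₂. Start with A = (12, 7) for the leading 1-bit.
double: tangent at (12, 7): λ = (3·12² + 1)/(2·7) ≡ 27/14. 14⁻¹ ≡ 27 (mod 29) since 14·27 = 378 ≡ 1, so λ ≡ 27·27 ≡ 4.
  x = λ² - 12 - 12 = 16 - 24 ≡ 21; y = λ·(12 - 21) - 7 ≡ 15. → (21, 15)
double: tangent at (21, 15): λ = (3·21² + 1)/(2·15) ≡ 19/1. 1⁻¹ ≡ 1 (mod 29) since 1·1 = 1 ≡ 1, so λ ≡ 19·1 ≡ 19.
  x = λ² - 21 - 21 = 361 - 42 ≡ 0; y = λ·(21 - 0) - 15 ≡ 7. → (0, 7)
4A = (0, 7).
Next 3B:
Repeated addition: build up to 3B.
2B: tangent at (21, 15): λ = (3·21² + 1)/(2·15) ≡ 19/1. 1⁻¹ ≡ 1 (mod 29) since 1·1 = 1 ≡ 1, so λ ≡ 19·1 ≡ 19.
  x = λ² - 21 - 21 = 361 - 42 ≡ 0; y = λ·(21 - 0) - 15 ≡ 7. → (0, 7)
3B: (0, 7) + (21, 15). λ = (15 - 7)/(21 - 0) ≡ 8/21 mod 29. 21⁻¹ ≡ 18 (mod 29) since 21·18 = 378 ≡ 1, so λ ≡ 28.
  x = λ² - 0 - 21 = 784 - 21 ≡ 9; y = λ·(0 - 9) - 7 ≡ 2. → (9, 2)
3B = (9, 2).
Finally 4A + 3B:
(0, 7) + (9, 2). λ = (2 - 7)/(9 - 0) ≡ 24/9 mod 29. 9⁻¹ ≡ 13 (mod 29), so λ ≡ 22.
  x = λ² - 0 - 9 = 484 - 9 ≡ 11; y = λ·(0 - 11) - 7 ≡ 12. → (11, 12)

(11, 12)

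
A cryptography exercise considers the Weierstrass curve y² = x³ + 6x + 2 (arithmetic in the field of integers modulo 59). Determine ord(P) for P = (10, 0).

2

2P: (10, 0) + (10, 0): same x and y₁ ≡ -y₂, so the sum is the point at infinity.
2P = the point at infinity, so the order is 2.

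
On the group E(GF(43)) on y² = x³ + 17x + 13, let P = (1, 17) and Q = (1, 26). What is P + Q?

O

The two points share x = 1 and their y-coordinates satisfy 17 + 26 ≡ 0 (mod 43), so they are inverses. Their sum is the point at infinity.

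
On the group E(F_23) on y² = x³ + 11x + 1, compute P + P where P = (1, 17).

(0, 1)

tangent at (1, 17): λ = (3·1² + 11)/(2·17) ≡ 14/11. 11⁻¹ ≡ 21 (mod 23), so λ ≡ 14·21 ≡ 18.
  x = λ² - 1 - 1 = 324 - 2 ≡ 0; y = λ·(1 - 0) - 17 ≡ 1. → (0, 1)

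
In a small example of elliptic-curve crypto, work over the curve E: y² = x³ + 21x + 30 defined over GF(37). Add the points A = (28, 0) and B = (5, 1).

(31, 13)

(28, 0) + (5, 1). λ = (1 - 0)/(5 - 28) ≡ 1/14 mod 37. 14⁻¹ ≡ 8 (mod 37) since 14·8 = 112 ≡ 1, so λ ≡ 8.
  x = λ² - 28 - 5 = 64 - 33 ≡ 31; y = λ·(28 - 31) - 0 ≡ 13. → (31, 13)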